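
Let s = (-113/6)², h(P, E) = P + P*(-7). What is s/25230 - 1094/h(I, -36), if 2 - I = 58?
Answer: -2576479/794745 ≈ -3.2419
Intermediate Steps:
I = -56 (I = 2 - 1*58 = 2 - 58 = -56)
h(P, E) = -6*P (h(P, E) = P - 7*P = -6*P)
s = 12769/36 (s = (-113*⅙)² = (-113/6)² = 12769/36 ≈ 354.69)
s/25230 - 1094/h(I, -36) = (12769/36)/25230 - 1094/((-6*(-56))) = (12769/36)*(1/25230) - 1094/336 = 12769/908280 - 1094*1/336 = 12769/908280 - 547/168 = -2576479/794745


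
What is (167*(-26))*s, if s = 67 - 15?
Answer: -225784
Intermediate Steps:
s = 52
(167*(-26))*s = (167*(-26))*52 = -4342*52 = -225784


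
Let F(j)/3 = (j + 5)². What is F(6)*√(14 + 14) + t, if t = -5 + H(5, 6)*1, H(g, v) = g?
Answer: 726*√7 ≈ 1920.8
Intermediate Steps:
F(j) = 3*(5 + j)² (F(j) = 3*(j + 5)² = 3*(5 + j)²)
t = 0 (t = -5 + 5*1 = -5 + 5 = 0)
F(6)*√(14 + 14) + t = (3*(5 + 6)²)*√(14 + 14) + 0 = (3*11²)*√28 + 0 = (3*121)*(2*√7) + 0 = 363*(2*√7) + 0 = 726*√7 + 0 = 726*√7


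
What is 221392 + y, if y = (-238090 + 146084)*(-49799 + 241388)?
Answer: -17627116142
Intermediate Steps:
y = -17627337534 (y = -92006*191589 = -17627337534)
221392 + y = 221392 - 17627337534 = -17627116142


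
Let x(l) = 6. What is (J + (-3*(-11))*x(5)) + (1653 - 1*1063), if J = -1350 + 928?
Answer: 366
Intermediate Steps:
J = -422
(J + (-3*(-11))*x(5)) + (1653 - 1*1063) = (-422 - 3*(-11)*6) + (1653 - 1*1063) = (-422 + 33*6) + (1653 - 1063) = (-422 + 198) + 590 = -224 + 590 = 366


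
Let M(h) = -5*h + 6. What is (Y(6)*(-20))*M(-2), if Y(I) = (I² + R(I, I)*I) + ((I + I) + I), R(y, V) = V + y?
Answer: -40320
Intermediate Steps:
Y(I) = 3*I + 3*I² (Y(I) = (I² + (I + I)*I) + ((I + I) + I) = (I² + (2*I)*I) + (2*I + I) = (I² + 2*I²) + 3*I = 3*I² + 3*I = 3*I + 3*I²)
M(h) = 6 - 5*h
(Y(6)*(-20))*M(-2) = ((3*6*(1 + 6))*(-20))*(6 - 5*(-2)) = ((3*6*7)*(-20))*(6 + 10) = (126*(-20))*16 = -2520*16 = -40320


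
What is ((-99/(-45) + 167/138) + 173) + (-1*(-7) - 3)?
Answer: 124483/690 ≈ 180.41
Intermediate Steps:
((-99/(-45) + 167/138) + 173) + (-1*(-7) - 3) = ((-99*(-1/45) + 167*(1/138)) + 173) + (7 - 3) = ((11/5 + 167/138) + 173) + 4 = (2353/690 + 173) + 4 = 121723/690 + 4 = 124483/690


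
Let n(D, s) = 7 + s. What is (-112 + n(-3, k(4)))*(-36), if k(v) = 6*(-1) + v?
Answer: 3852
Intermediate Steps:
k(v) = -6 + v
(-112 + n(-3, k(4)))*(-36) = (-112 + (7 + (-6 + 4)))*(-36) = (-112 + (7 - 2))*(-36) = (-112 + 5)*(-36) = -107*(-36) = 3852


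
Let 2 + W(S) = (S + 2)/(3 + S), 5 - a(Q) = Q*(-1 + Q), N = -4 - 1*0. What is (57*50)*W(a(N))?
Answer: -5225/2 ≈ -2612.5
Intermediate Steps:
N = -4 (N = -4 + 0 = -4)
a(Q) = 5 - Q*(-1 + Q)
W(S) = -2 + (2 + S)/(3 + S) (W(S) = -2 + (S + 2)/(3 + S) = -2 + (2 + S)/(3 + S))
(57*50)*W(a(N)) = (57*50)*((-4 - (5 - 4 - 1*(-4)²))/(3 + (5 - 4 - 1*(-4)²))) = 2850*((-4 - (5 - 4 - 1*16))/(3 + (5 - 4 - 1*16))) = 2850*((-4 - (5 - 4 - 16))/(3 + (5 - 4 - 16))) = 2850*((-4 - 1*(-15))/(3 - 15)) = 2850*((-4 + 15)/(-12)) = 2850*(-1/12*11) = 2850*(-11/12) = -5225/2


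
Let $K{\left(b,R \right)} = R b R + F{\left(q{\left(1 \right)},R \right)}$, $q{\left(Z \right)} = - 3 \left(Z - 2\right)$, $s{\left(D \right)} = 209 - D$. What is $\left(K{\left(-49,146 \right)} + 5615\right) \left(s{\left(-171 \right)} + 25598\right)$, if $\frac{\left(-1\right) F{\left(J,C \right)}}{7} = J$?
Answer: $-26988284420$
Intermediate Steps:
$q{\left(Z \right)} = 6 - 3 Z$ ($q{\left(Z \right)} = - 3 \left(-2 + Z\right) = 6 - 3 Z$)
$F{\left(J,C \right)} = - 7 J$
$K{\left(b,R \right)} = -21 + b R^{2}$ ($K{\left(b,R \right)} = R b R - 7 \left(6 - 3\right) = b R^{2} - 7 \left(6 - 3\right) = b R^{2} - 21 = -21 + b R^{2}$)
$\left(K{\left(-49,146 \right)} + 5615\right) \left(s{\left(-171 \right)} + 25598\right) = \left(\left(-21 - 49 \cdot 146^{2}\right) + 5615\right) \left(\left(209 - -171\right) + 25598\right) = \left(\left(-21 - 1044484\right) + 5615\right) \left(\left(209 + 171\right) + 25598\right) = \left(\left(-21 - 1044484\right) + 5615\right) \left(380 + 25598\right) = \left(-1044505 + 5615\right) 25978 = \left(-1038890\right) 25978 = -26988284420$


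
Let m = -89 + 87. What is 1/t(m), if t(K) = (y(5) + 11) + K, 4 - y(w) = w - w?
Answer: 1/13 ≈ 0.076923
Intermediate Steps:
y(w) = 4 (y(w) = 4 - (w - w) = 4 - 1*0 = 4 + 0 = 4)
m = -2
t(K) = 15 + K (t(K) = (4 + 11) + K = 15 + K)
1/t(m) = 1/(15 - 2) = 1/13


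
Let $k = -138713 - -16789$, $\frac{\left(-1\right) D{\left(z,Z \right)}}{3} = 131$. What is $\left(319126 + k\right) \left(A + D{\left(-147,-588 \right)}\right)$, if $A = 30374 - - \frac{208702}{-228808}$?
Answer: $\frac{338185848379773}{57202} \approx 5.9121 \cdot 10^{9}$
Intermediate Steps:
$D{\left(z,Z \right)} = -393$ ($D{\left(z,Z \right)} = \left(-3\right) 131 = -393$)
$A = \frac{3474802745}{114404}$ ($A = 30374 - \left(-208702\right) \left(- \frac{1}{228808}\right) = 30374 - \frac{104351}{114404} = \frac{3474802745}{114404} \approx 30373.0$)
$k = -121924$ ($k = -138713 + 16789 = -121924$)
$\left(319126 + k\right) \left(A + D{\left(-147,-588 \right)}\right) = \left(319126 - 121924\right) \left(\frac{3474802745}{114404} - 393\right) = 197202 \cdot \frac{3429841973}{114404} = \frac{338185848379773}{57202}$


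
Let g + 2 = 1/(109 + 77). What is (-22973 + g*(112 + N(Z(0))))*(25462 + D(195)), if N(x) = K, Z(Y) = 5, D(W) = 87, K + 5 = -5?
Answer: -18356190030/31 ≈ -5.9214e+8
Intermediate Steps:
K = -10 (K = -5 - 5 = -10)
g = -371/186 (g = -2 + 1/(109 + 77) = -2 + 1/186 = -371/186 ≈ -1.9946)
N(x) = -10
(-22973 + g*(112 + N(Z(0))))*(25462 + D(195)) = (-22973 - 371*(112 - 10)/186)*(25462 + 87) = (-22973 - 371/186*102)*25549 = (-22973 - 6307/31)*25549 = -718470/31*25549 = -18356190030/31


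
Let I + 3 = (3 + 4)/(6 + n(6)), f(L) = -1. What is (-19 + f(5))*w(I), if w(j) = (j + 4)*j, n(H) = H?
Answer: 2755/36 ≈ 76.528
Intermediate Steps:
I = -29/12 (I = -3 + (3 + 4)/(6 + 6) = -3 + 7/12 = -29/12 ≈ -2.4167)
w(j) = j*(4 + j) (w(j) = (4 + j)*j = j*(4 + j))
(-19 + f(5))*w(I) = (-19 - 1)*(-29*(4 - 29/12)/12) = -(-145)*19/(3*12) = -20*(-551/144) = 2755/36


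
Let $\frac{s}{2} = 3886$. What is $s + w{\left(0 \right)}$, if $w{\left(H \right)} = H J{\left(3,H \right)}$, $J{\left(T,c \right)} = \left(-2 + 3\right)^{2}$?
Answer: $7772$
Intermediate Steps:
$J{\left(T,c \right)} = 1$ ($J{\left(T,c \right)} = 1^{2} = 1$)
$s = 7772$ ($s = 2 \cdot 3886 = 7772$)
$w{\left(H \right)} = H$ ($w{\left(H \right)} = H 1 = H$)
$s + w{\left(0 \right)} = 7772 + 0 = 7772$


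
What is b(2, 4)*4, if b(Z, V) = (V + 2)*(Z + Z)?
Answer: 96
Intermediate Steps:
b(Z, V) = 2*Z*(2 + V) (b(Z, V) = (2 + V)*(2*Z) = 2*Z*(2 + V))
b(2, 4)*4 = (2*2*(2 + 4))*4 = (2*2*6)*4 = 24*4 = 96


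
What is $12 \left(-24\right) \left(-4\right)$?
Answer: $1152$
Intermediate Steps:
$12 \left(-24\right) \left(-4\right) = \left(-288\right) \left(-4\right) = 1152$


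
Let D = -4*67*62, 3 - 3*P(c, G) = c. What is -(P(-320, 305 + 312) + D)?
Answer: 49525/3 ≈ 16508.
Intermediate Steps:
P(c, G) = 1 - c/3
D = -16616 (D = -268*62 = -16616)
-(P(-320, 305 + 312) + D) = -((1 - ⅓*(-320)) - 16616) = -((1 + 320/3) - 16616) = -(323/3 - 16616) = -1*(-49525/3) = 49525/3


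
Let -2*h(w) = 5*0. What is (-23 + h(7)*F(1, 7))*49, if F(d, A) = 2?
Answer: -1127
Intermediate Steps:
h(w) = 0 (h(w) = -5*0/2 = -½*0 = 0)
(-23 + h(7)*F(1, 7))*49 = (-23 + 0*2)*49 = (-23 + 0)*49 = -23*49 = -1127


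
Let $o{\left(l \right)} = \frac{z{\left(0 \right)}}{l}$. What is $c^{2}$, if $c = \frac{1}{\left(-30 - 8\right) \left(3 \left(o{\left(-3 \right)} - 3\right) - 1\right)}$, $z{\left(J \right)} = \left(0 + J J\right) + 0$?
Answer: $\frac{1}{144400} \approx 6.9252 \cdot 10^{-6}$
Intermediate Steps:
$z{\left(J \right)} = J^{2}$ ($z{\left(J \right)} = \left(0 + J^{2}\right) + 0 = J^{2} + 0 = J^{2}$)
$o{\left(l \right)} = 0$ ($o{\left(l \right)} = \frac{0^{2}}{l} = \frac{0}{l} = 0$)
$c = \frac{1}{380}$ ($c = \frac{1}{\left(-30 - 8\right) \left(3 \left(0 - 3\right) - 1\right)} = \frac{1}{\left(-38\right) \left(3 \left(-3\right) - 1\right)} = \frac{1}{\left(-38\right) \left(-9 - 1\right)} = \frac{1}{\left(-38\right) \left(-10\right)} = \frac{1}{380} \approx 0.0026316$)
$c^{2} = \left(\frac{1}{380}\right)^{2} = \frac{1}{144400}$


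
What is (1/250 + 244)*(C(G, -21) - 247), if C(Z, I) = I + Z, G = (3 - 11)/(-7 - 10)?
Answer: -138716274/2125 ≈ -65278.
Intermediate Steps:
G = 8/17 (G = -8/(-17) = -8*(-1/17) = 8/17 ≈ 0.47059)
(1/250 + 244)*(C(G, -21) - 247) = (1/250 + 244)*((-21 + 8/17) - 247) = (1/250 + 244)*(-349/17 - 247) = (61001/250)*(-4548/17) = -138716274/2125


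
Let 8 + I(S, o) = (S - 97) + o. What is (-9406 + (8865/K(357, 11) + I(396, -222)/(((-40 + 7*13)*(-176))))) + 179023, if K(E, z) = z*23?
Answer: 11674774223/68816 ≈ 1.6965e+5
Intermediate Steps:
I(S, o) = -105 + S + o (I(S, o) = -8 + ((S - 97) + o) = -8 + ((-97 + S) + o) = -8 + (-97 + S + o) = -105 + S + o)
K(E, z) = 23*z
(-9406 + (8865/K(357, 11) + I(396, -222)/(((-40 + 7*13)*(-176))))) + 179023 = (-9406 + (8865/((23*11)) + (-105 + 396 - 222)/(((-40 + 7*13)*(-176))))) + 179023 = (-9406 + (8865/253 + 69/(((-40 + 91)*(-176))))) + 179023 = (-9406 + (8865*(1/253) + 69/((51*(-176))))) + 179023 = (-9406 + (8865/253 + 69/(-8976))) + 179023 = (-9406 + (8865/253 + 69*(-1/8976))) + 179023 = (-9406 + (8865/253 - 23/2992)) + 179023 = (-9406 + 2410751/68816) + 179023 = -644872545/68816 + 179023 = 11674774223/68816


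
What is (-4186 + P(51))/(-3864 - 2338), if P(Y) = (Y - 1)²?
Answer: 843/3101 ≈ 0.27185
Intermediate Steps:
P(Y) = (-1 + Y)²
(-4186 + P(51))/(-3864 - 2338) = (-4186 + (-1 + 51)²)/(-3864 - 2338) = (-4186 + 50²)/(-6202) = (-4186 + 2500)*(-1/6202) = -1686*(-1/6202) = 843/3101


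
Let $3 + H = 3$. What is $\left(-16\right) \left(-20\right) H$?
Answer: $0$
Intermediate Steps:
$H = 0$ ($H = -3 + 3 = 0$)
$\left(-16\right) \left(-20\right) H = \left(-16\right) \left(-20\right) 0 = 320 \cdot 0 = 0$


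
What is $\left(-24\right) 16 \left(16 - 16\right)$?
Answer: $0$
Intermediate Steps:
$\left(-24\right) 16 \left(16 - 16\right) = - 384 \left(16 - 16\right) = \left(-384\right) 0 = 0$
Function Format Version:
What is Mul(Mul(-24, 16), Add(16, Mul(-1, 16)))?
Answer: 0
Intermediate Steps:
Mul(Mul(-24, 16), Add(16, Mul(-1, 16))) = Mul(-384, Add(16, -16)) = Mul(-384, 0) = 0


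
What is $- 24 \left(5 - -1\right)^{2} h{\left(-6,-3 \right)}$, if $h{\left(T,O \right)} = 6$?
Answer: $-5184$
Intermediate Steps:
$- 24 \left(5 - -1\right)^{2} h{\left(-6,-3 \right)} = - 24 \left(5 - -1\right)^{2} \cdot 6 = - 24 \left(5 + 1\right)^{2} \cdot 6 = - 24 \cdot 6^{2} \cdot 6 = \left(-24\right) 36 \cdot 6 = \left(-864\right) 6 = -5184$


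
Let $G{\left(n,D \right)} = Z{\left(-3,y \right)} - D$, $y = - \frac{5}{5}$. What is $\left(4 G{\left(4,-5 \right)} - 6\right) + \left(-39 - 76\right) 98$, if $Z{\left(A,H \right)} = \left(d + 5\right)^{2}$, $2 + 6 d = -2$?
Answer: $- \frac{100628}{9} \approx -11181.0$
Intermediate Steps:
$d = - \frac{2}{3}$ ($d = - \frac{1}{3} + \frac{1}{6} \left(-2\right) = - \frac{1}{3} - \frac{1}{3} = - \frac{2}{3} \approx -0.66667$)
$y = -1$ ($y = \left(-5\right) \frac{1}{5} = -1$)
$Z{\left(A,H \right)} = \frac{169}{9}$ ($Z{\left(A,H \right)} = \left(- \frac{2}{3} + 5\right)^{2} = \left(\frac{13}{3}\right)^{2} = \frac{169}{9}$)
$G{\left(n,D \right)} = \frac{169}{9} - D$
$\left(4 G{\left(4,-5 \right)} - 6\right) + \left(-39 - 76\right) 98 = \left(4 \left(\frac{169}{9} - -5\right) - 6\right) + \left(-39 - 76\right) 98 = \left(4 \left(\frac{169}{9} + 5\right) - 6\right) + \left(-39 - 76\right) 98 = \left(4 \cdot \frac{214}{9} - 6\right) - 11270 = \left(\frac{856}{9} - 6\right) - 11270 = \frac{802}{9} - 11270 = - \frac{100628}{9}$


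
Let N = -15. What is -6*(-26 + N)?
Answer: 246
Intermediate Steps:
-6*(-26 + N) = -6*(-26 - 15) = -6*(-41) = 246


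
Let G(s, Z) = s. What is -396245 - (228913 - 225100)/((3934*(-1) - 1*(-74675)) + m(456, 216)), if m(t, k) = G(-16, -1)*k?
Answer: -26661348638/67285 ≈ -3.9625e+5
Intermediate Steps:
m(t, k) = -16*k
-396245 - (228913 - 225100)/((3934*(-1) - 1*(-74675)) + m(456, 216)) = -396245 - (228913 - 225100)/((3934*(-1) - 1*(-74675)) - 16*216) = -396245 - 3813/((-3934 + 74675) - 3456) = -396245 - 3813/(70741 - 3456) = -396245 - 3813/67285 = -26661348638/67285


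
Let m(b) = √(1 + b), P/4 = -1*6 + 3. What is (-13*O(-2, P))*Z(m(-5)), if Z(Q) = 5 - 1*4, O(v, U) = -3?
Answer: 39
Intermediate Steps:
P = -12 (P = 4*(-1*6 + 3) = 4*(-6 + 3) = 4*(-3) = -12)
Z(Q) = 1 (Z(Q) = 5 - 4 = 1)
(-13*O(-2, P))*Z(m(-5)) = -13*(-3)*1 = 39*1 = 39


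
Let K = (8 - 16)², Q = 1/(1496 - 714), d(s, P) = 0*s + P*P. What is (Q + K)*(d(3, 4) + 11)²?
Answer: 36485721/782 ≈ 46657.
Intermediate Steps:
d(s, P) = P² (d(s, P) = 0 + P² = P²)
Q = 1/782 ≈ 0.0012788
K = 64 (K = (-8)² = 64)
(Q + K)*(d(3, 4) + 11)² = (1/782 + 64)*(4² + 11)² = 50049*(16 + 11)²/782 = (50049/782)*27² = (50049/782)*729 = 36485721/782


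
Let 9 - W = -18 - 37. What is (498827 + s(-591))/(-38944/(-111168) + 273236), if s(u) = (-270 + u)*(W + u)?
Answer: 3309242076/949223081 ≈ 3.4863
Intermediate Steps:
W = 64 (W = 9 - (-18 - 37) = 9 - 1*(-55) = 9 + 55 = 64)
s(u) = (-270 + u)*(64 + u)
(498827 + s(-591))/(-38944/(-111168) + 273236) = (498827 + (-17280 + (-591)² - 206*(-591)))/(-38944/(-111168) + 273236) = (498827 + (-17280 + 349281 + 121746))/(-38944*(-1/111168) + 273236) = (498827 + 453747)/(1217/3474 + 273236) = 952574/(949223081/3474) = 952574*(3474/949223081) = 3309242076/949223081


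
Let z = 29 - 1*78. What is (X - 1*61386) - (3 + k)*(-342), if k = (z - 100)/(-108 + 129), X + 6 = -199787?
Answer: -1838057/7 ≈ -2.6258e+5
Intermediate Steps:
X = -199793 (X = -6 - 199787 = -199793)
z = -49 (z = 29 - 78 = -49)
k = -149/21 (k = (-49 - 100)/(-108 + 129) = -149/21 ≈ -7.0952)
(X - 1*61386) - (3 + k)*(-342) = (-199793 - 1*61386) - (3 - 149/21)*(-342) = (-199793 - 61386) - (-86)*(-342)/21 = -261179 - 1*9804/7 = -261179 - 9804/7 = -1838057/7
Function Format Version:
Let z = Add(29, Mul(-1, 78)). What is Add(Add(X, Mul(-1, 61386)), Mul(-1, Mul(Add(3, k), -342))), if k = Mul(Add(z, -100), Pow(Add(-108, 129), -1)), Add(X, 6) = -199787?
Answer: Rational(-1838057, 7) ≈ -2.6258e+5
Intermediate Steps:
X = -199793 (X = Add(-6, -199787) = -199793)
z = -49 (z = Add(29, -78) = -49)
k = Rational(-149, 21) (k = Mul(Add(-49, -100), Pow(Add(-108, 129), -1)) = Mul(-149, Pow(21, -1)) = Mul(-149, Rational(1, 21)) = Rational(-149, 21) ≈ -7.0952)
Add(Add(X, Mul(-1, 61386)), Mul(-1, Mul(Add(3, k), -342))) = Add(Add(-199793, Mul(-1, 61386)), Mul(-1, Mul(Add(3, Rational(-149, 21)), -342))) = Add(Add(-199793, -61386), Mul(-1, Mul(Rational(-86, 21), -342))) = Add(-261179, Mul(-1, Rational(9804, 7))) = Add(-261179, Rational(-9804, 7)) = Rational(-1838057, 7)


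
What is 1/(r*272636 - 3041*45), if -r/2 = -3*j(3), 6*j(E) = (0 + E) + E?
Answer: 1/1498971 ≈ 6.6712e-7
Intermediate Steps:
j(E) = E/3 (j(E) = ((0 + E) + E)/6 = (E + E)/6 = (2*E)/6 = E/3)
r = 6 (r = -(-6)*(1/3)*3 = -(-6) = -2*(-3) = 6)
1/(r*272636 - 3041*45) = 1/(6*272636 - 3041*45) = 1/(1635816 - 136845) = 1/1498971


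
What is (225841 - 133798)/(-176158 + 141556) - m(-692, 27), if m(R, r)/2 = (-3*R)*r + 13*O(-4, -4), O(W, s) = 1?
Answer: -1293338101/11534 ≈ -1.1213e+5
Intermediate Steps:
m(R, r) = 26 - 6*R*r (m(R, r) = 2*((-3*R)*r + 13*1) = 2*(-3*R*r + 13) = 2*(13 - 3*R*r) = 26 - 6*R*r)
(225841 - 133798)/(-176158 + 141556) - m(-692, 27) = (225841 - 133798)/(-176158 + 141556) - (26 - 6*(-692)*27) = 92043/(-34602) - (26 + 112104) = 92043*(-1/34602) - 1*112130 = -30681/11534 - 112130 = -1293338101/11534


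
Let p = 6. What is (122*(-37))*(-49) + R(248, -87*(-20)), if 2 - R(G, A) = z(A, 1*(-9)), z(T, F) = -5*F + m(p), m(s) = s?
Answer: 221137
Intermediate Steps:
z(T, F) = 6 - 5*F (z(T, F) = -5*F + 6 = 6 - 5*F)
R(G, A) = -49 (R(G, A) = 2 - (6 - 5*(-9)) = 2 - (6 + 45) = 2 - 1*51 = 2 - 51 = -49)
(122*(-37))*(-49) + R(248, -87*(-20)) = (122*(-37))*(-49) - 49 = -4514*(-49) - 49 = 221186 - 49 = 221137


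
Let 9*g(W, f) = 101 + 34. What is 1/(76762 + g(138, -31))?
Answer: 1/76777 ≈ 1.3025e-5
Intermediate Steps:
g(W, f) = 15 (g(W, f) = (101 + 34)/9 = (⅑)*135 = 15)
1/(76762 + g(138, -31)) = 1/(76762 + 15) = 1/76777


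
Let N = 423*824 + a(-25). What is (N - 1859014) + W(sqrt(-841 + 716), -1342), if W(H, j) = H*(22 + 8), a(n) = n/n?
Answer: -1510461 + 150*I*sqrt(5) ≈ -1.5105e+6 + 335.41*I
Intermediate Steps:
a(n) = 1
N = 348553 (N = 423*824 + 1 = 348552 + 1 = 348553)
W(H, j) = 30*H (W(H, j) = H*30 = 30*H)
(N - 1859014) + W(sqrt(-841 + 716), -1342) = (348553 - 1859014) + 30*sqrt(-841 + 716) = -1510461 + 30*sqrt(-125) = -1510461 + 30*(5*I*sqrt(5)) = -1510461 + 150*I*sqrt(5)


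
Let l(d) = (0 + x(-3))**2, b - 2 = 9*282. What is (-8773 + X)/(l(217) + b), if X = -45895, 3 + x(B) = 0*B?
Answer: -54668/2549 ≈ -21.447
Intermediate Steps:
x(B) = -3 (x(B) = -3 + 0*B = -3 + 0 = -3)
b = 2540 (b = 2 + 9*282 = 2 + 2538 = 2540)
l(d) = 9 (l(d) = (0 - 3)**2 = (-3)**2 = 9)
(-8773 + X)/(l(217) + b) = (-8773 - 45895)/(9 + 2540) = -54668/2549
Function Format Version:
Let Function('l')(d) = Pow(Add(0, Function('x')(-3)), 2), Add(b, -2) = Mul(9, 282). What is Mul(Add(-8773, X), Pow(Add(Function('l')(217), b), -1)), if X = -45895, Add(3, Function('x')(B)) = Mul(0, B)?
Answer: Rational(-54668, 2549) ≈ -21.447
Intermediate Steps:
Function('x')(B) = -3 (Function('x')(B) = Add(-3, Mul(0, B)) = Add(-3, 0) = -3)
b = 2540 (b = Add(2, Mul(9, 282)) = Add(2, 2538) = 2540)
Function('l')(d) = 9 (Function('l')(d) = Pow(Add(0, -3), 2) = Pow(-3, 2) = 9)
Mul(Add(-8773, X), Pow(Add(Function('l')(217), b), -1)) = Mul(Add(-8773, -45895), Pow(Add(9, 2540), -1)) = Mul(-54668, Pow(2549, -1)) = Mul(-54668, Rational(1, 2549)) = Rational(-54668, 2549)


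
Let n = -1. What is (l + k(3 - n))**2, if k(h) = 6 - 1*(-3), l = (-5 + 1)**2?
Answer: 625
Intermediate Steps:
l = 16 (l = (-4)**2 = 16)
k(h) = 9 (k(h) = 6 + 3 = 9)
(l + k(3 - n))**2 = (16 + 9)**2 = 25**2 = 625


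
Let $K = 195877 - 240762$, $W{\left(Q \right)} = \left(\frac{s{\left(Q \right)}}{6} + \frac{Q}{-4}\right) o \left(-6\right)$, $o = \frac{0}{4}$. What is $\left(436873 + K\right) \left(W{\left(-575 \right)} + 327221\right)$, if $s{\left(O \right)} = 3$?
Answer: $128266705348$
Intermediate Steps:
$o = 0$ ($o = 0 \cdot \frac{1}{4} = 0$)
$W{\left(Q \right)} = 0$ ($W{\left(Q \right)} = \left(\frac{3}{6} + \frac{Q}{-4}\right) 0 \left(-6\right) = \left(3 \cdot \frac{1}{6} + Q \left(- \frac{1}{4}\right)\right) 0 \left(-6\right) = \left(\frac{1}{2} - \frac{Q}{4}\right) 0 \left(-6\right) = 0 \left(-6\right) = 0$)
$K = -44885$ ($K = 195877 - 240762 = -44885$)
$\left(436873 + K\right) \left(W{\left(-575 \right)} + 327221\right) = \left(436873 - 44885\right) \left(0 + 327221\right) = 391988 \cdot 327221 = 128266705348$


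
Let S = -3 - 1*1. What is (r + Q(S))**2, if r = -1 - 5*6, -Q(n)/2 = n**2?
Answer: 3969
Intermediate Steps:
S = -4 (S = -3 - 1 = -4)
Q(n) = -2*n**2
r = -31 (r = -1 - 30 = -31)
(r + Q(S))**2 = (-31 - 2*(-4)**2)**2 = (-31 - 2*16)**2 = (-31 - 32)**2 = (-63)**2 = 3969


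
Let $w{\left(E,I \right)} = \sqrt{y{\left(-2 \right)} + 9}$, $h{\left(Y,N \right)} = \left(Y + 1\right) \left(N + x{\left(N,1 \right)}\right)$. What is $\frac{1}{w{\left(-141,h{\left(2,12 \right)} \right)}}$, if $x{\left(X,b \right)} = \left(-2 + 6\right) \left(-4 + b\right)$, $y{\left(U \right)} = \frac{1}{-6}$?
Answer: $\frac{\sqrt{318}}{53} \approx 0.33646$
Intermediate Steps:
$y{\left(U \right)} = - \frac{1}{6}$
$x{\left(X,b \right)} = -16 + 4 b$ ($x{\left(X,b \right)} = 4 \left(-4 + b\right) = -16 + 4 b$)
$h{\left(Y,N \right)} = \left(1 + Y\right) \left(-12 + N\right)$ ($h{\left(Y,N \right)} = \left(Y + 1\right) \left(N + \left(-16 + 4 \cdot 1\right)\right) = \left(1 + Y\right) \left(N + \left(-16 + 4\right)\right) = \left(1 + Y\right) \left(N - 12\right) = \left(1 + Y\right) \left(-12 + N\right)$)
$w{\left(E,I \right)} = \frac{\sqrt{318}}{6}$ ($w{\left(E,I \right)} = \sqrt{- \frac{1}{6} + 9} = \sqrt{\frac{53}{6}} = \frac{\sqrt{318}}{6}$)
$\frac{1}{w{\left(-141,h{\left(2,12 \right)} \right)}} = \frac{1}{\frac{1}{6} \sqrt{318}} = \frac{\sqrt{318}}{53}$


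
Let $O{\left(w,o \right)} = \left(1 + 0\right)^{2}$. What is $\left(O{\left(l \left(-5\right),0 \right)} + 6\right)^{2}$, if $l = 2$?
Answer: $49$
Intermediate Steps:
$O{\left(w,o \right)} = 1$ ($O{\left(w,o \right)} = 1^{2} = 1$)
$\left(O{\left(l \left(-5\right),0 \right)} + 6\right)^{2} = \left(1 + 6\right)^{2} = 7^{2} = 49$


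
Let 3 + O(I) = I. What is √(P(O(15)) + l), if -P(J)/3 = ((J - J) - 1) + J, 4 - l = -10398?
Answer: √10369 ≈ 101.83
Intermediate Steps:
l = 10402 (l = 4 - 1*(-10398) = 4 + 10398 = 10402)
O(I) = -3 + I
P(J) = 3 - 3*J (P(J) = -3*(((J - J) - 1) + J) = -3*((0 - 1) + J) = -3*(-1 + J) = 3 - 3*J)
√(P(O(15)) + l) = √((3 - 3*(-3 + 15)) + 10402) = √((3 - 3*12) + 10402) = √((3 - 36) + 10402) = √(-33 + 10402) = √10369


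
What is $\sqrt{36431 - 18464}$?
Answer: $\sqrt{17967} \approx 134.04$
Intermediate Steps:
$\sqrt{36431 - 18464} = \sqrt{17967}$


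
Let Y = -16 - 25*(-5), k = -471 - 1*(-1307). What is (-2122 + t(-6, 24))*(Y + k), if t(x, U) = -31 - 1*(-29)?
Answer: -2007180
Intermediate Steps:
t(x, U) = -2 (t(x, U) = -31 + 29 = -2)
k = 836 (k = -471 + 1307 = 836)
Y = 109 (Y = -16 + 125 = 109)
(-2122 + t(-6, 24))*(Y + k) = (-2122 - 2)*(109 + 836) = -2124*945 = -2007180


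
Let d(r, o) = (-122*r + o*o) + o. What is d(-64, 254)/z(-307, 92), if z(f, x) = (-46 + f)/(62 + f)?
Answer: 17781610/353 ≈ 50373.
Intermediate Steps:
z(f, x) = (-46 + f)/(62 + f)
d(r, o) = o + o**2 - 122*r (d(r, o) = (-122*r + o**2) + o = (o**2 - 122*r) + o = o + o**2 - 122*r)
d(-64, 254)/z(-307, 92) = (254 + 254**2 - 122*(-64))/(((-46 - 307)/(62 - 307))) = (254 + 64516 + 7808)/((-353/(-245))) = 72578/((-1/245*(-353))) = 72578/(353/245) = 72578*(245/353) = 17781610/353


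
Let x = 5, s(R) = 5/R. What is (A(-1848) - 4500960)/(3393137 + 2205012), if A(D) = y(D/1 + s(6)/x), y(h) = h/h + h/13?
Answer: -351085889/436655622 ≈ -0.80403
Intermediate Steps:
y(h) = 1 + h/13 (y(h) = 1 + h*(1/13) = 1 + h/13)
A(D) = 79/78 + D/13 (A(D) = 1 + (D/1 + (5/6)/5)/13 = 1 + (D*1 + (5*(⅙))*(⅕))/13 = 1 + (D + (⅚)*(⅕))/13 = 1 + (D + ⅙)/13 = 1 + (⅙ + D)/13 = 1 + (1/78 + D/13) = 79/78 + D/13)
(A(-1848) - 4500960)/(3393137 + 2205012) = ((79/78 + (1/13)*(-1848)) - 4500960)/(3393137 + 2205012) = ((79/78 - 1848/13) - 4500960)/5598149 = (-11009/78 - 4500960)*(1/5598149) = -351085889/78*1/5598149 = -351085889/436655622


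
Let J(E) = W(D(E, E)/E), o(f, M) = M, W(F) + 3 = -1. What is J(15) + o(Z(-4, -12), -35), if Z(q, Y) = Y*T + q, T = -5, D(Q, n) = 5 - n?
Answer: -39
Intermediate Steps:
W(F) = -4 (W(F) = -3 - 1 = -4)
Z(q, Y) = q - 5*Y (Z(q, Y) = Y*(-5) + q = -5*Y + q = q - 5*Y)
J(E) = -4
J(15) + o(Z(-4, -12), -35) = -4 - 35 = -39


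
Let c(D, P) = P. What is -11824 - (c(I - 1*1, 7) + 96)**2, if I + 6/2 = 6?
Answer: -22433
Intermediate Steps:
I = 3 (I = -3 + 6 = 3)
-11824 - (c(I - 1*1, 7) + 96)**2 = -11824 - (7 + 96)**2 = -11824 - 1*103**2 = -11824 - 1*10609 = -11824 - 10609 = -22433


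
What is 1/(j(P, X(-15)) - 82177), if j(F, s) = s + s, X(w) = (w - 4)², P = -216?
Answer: -1/81455 ≈ -1.2277e-5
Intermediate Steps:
X(w) = (-4 + w)²
j(F, s) = 2*s
1/(j(P, X(-15)) - 82177) = 1/(2*(-4 - 15)² - 82177) = 1/(2*(-19)² - 82177) = 1/(2*361 - 82177) = 1/(722 - 82177) = 1/(-81455) = -1/81455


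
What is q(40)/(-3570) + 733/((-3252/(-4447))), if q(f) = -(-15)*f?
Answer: 387833429/386988 ≈ 1002.2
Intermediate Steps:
q(f) = 15*f
q(40)/(-3570) + 733/((-3252/(-4447))) = (15*40)/(-3570) + 733/((-3252/(-4447))) = 600*(-1/3570) + 733/((-3252*(-1/4447))) = -20/119 + 733/(3252/4447) = -20/119 + 733*(4447/3252) = -20/119 + 3259651/3252 = 387833429/386988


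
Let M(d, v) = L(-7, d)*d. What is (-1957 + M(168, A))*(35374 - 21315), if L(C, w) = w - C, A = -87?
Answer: 385821137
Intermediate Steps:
M(d, v) = d*(7 + d) (M(d, v) = (d - 1*(-7))*d = (d + 7)*d = (7 + d)*d = d*(7 + d))
(-1957 + M(168, A))*(35374 - 21315) = (-1957 + 168*(7 + 168))*(35374 - 21315) = (-1957 + 168*175)*14059 = (-1957 + 29400)*14059 = 27443*14059 = 385821137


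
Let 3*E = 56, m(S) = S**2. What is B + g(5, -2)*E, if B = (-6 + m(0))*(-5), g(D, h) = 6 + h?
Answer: 314/3 ≈ 104.67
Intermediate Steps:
E = 56/3 (E = (1/3)*56 = 56/3 ≈ 18.667)
B = 30 (B = (-6 + 0**2)*(-5) = (-6 + 0)*(-5) = -6*(-5) = 30)
B + g(5, -2)*E = 30 + (6 - 2)*(56/3) = 30 + 4*(56/3) = 30 + 224/3 = 314/3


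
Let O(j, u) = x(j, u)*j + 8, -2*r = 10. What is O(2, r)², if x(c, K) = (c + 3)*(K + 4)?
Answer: 4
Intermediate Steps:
x(c, K) = (3 + c)*(4 + K)
r = -5 (r = -½*10 = -5)
O(j, u) = 8 + j*(12 + 3*u + 4*j + j*u) (O(j, u) = (12 + 3*u + 4*j + u*j)*j + 8 = (12 + 3*u + 4*j + j*u)*j + 8 = j*(12 + 3*u + 4*j + j*u) + 8 = 8 + j*(12 + 3*u + 4*j + j*u))
O(2, r)² = (8 + 2*(12 + 3*(-5) + 4*2 + 2*(-5)))² = (8 + 2*(12 - 15 + 8 - 10))² = (8 + 2*(-5))² = (8 - 10)² = (-2)² = 4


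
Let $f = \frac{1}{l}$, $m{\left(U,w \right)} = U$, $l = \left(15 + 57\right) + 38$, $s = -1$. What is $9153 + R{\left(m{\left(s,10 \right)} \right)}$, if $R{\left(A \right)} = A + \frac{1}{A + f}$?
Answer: $\frac{997458}{109} \approx 9151.0$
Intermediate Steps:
$l = 110$ ($l = 72 + 38 = 110$)
$f = \frac{1}{110} \approx 0.0090909$
$R{\left(A \right)} = A + \frac{1}{\frac{1}{110} + A}$ ($R{\left(A \right)} = A + \frac{1}{A + \frac{1}{110}} = A + \frac{1}{\frac{1}{110} + A}$)
$9153 + R{\left(m{\left(s,10 \right)} \right)} = 9153 + \frac{110 - 1 + 110 \left(-1\right)^{2}}{1 + 110 \left(-1\right)} = 9153 + \frac{110 - 1 + 110 \cdot 1}{1 - 110} = 9153 + \frac{110 - 1 + 110}{-109} = 9153 - \frac{219}{109} = \frac{997458}{109}$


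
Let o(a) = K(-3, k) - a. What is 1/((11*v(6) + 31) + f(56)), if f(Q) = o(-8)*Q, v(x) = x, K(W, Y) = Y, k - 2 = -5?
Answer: 1/377 ≈ 0.0026525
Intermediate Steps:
k = -3 (k = 2 - 5 = -3)
o(a) = -3 - a
f(Q) = 5*Q (f(Q) = (-3 - 1*(-8))*Q = (-3 + 8)*Q = 5*Q)
1/((11*v(6) + 31) + f(56)) = 1/((11*6 + 31) + 5*56) = 1/((66 + 31) + 280) = 1/(97 + 280) = 1/377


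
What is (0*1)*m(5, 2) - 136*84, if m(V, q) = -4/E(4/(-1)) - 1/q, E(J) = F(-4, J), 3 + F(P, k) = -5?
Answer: -11424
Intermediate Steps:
F(P, k) = -8 (F(P, k) = -3 - 5 = -8)
E(J) = -8
m(V, q) = ½ - 1/q (m(V, q) = -4/(-8) - 1/q = -4*(-⅛) - 1/q = ½ - 1/q)
(0*1)*m(5, 2) - 136*84 = (0*1)*((½)*(-2 + 2)/2) - 136*84 = 0*((½)*(½)*0) - 11424 = 0*0 - 11424 = 0 - 11424 = -11424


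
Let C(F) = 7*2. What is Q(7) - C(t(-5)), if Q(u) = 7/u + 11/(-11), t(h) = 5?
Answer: -14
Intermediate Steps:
C(F) = 14
Q(u) = -1 + 7/u (Q(u) = 7/u + 11*(-1/11) = 7/u - 1 = -1 + 7/u)
Q(7) - C(t(-5)) = (7 - 1*7)/7 - 1*14 = (7 - 7)/7 - 14 = (⅐)*0 - 14 = 0 - 14 = -14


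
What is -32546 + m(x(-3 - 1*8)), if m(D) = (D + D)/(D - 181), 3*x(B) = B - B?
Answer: -32546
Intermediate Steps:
x(B) = 0 (x(B) = (B - B)/3 = (1/3)*0 = 0)
m(D) = 2*D/(-181 + D) (m(D) = (2*D)/(-181 + D) = 2*D/(-181 + D))
-32546 + m(x(-3 - 1*8)) = -32546 + 2*0/(-181 + 0) = -32546 + 2*0/(-181) = -32546 + 2*0*(-1/181) = -32546 + 0 = -32546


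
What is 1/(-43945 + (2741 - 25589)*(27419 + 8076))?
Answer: -1/811033705 ≈ -1.2330e-9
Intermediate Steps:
1/(-43945 + (2741 - 25589)*(27419 + 8076)) = 1/(-43945 - 22848*35495) = 1/(-43945 - 810989760) = 1/(-811033705) = -1/811033705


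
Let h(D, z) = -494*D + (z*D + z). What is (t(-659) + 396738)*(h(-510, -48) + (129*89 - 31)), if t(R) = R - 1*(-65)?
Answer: 114018958368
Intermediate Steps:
t(R) = 65 + R (t(R) = R + 65 = 65 + R)
h(D, z) = z - 494*D + D*z (h(D, z) = -494*D + (D*z + z) = -494*D + (z + D*z) = z - 494*D + D*z)
(t(-659) + 396738)*(h(-510, -48) + (129*89 - 31)) = ((65 - 659) + 396738)*((-48 - 494*(-510) - 510*(-48)) + (129*89 - 31)) = (-594 + 396738)*((-48 + 251940 + 24480) + (11481 - 31)) = 396144*(276372 + 11450) = 396144*287822 = 114018958368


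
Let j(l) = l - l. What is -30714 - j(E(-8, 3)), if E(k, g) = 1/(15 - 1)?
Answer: -30714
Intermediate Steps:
E(k, g) = 1/14
j(l) = 0
-30714 - j(E(-8, 3)) = -30714 - 1*0 = -30714 + 0 = -30714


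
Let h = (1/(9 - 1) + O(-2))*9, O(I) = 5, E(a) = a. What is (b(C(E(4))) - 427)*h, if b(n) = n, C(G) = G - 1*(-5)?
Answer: -77121/4 ≈ -19280.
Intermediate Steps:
C(G) = 5 + G (C(G) = G + 5 = 5 + G)
h = 369/8 (h = (1/(9 - 1) + 5)*9 = (1/8 + 5)*9 = (⅛ + 5)*9 = (41/8)*9 = 369/8 ≈ 46.125)
(b(C(E(4))) - 427)*h = ((5 + 4) - 427)*(369/8) = (9 - 427)*(369/8) = -418*369/8 = -77121/4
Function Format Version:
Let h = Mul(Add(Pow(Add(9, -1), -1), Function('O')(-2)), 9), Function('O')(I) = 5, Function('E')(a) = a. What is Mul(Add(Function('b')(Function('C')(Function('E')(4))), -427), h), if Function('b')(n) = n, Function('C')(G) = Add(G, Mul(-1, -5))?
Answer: Rational(-77121, 4) ≈ -19280.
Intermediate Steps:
Function('C')(G) = Add(5, G) (Function('C')(G) = Add(G, 5) = Add(5, G))
h = Rational(369, 8) (h = Mul(Add(Pow(Add(9, -1), -1), 5), 9) = Mul(Add(Pow(8, -1), 5), 9) = Mul(Add(Rational(1, 8), 5), 9) = Mul(Rational(41, 8), 9) = Rational(369, 8) ≈ 46.125)
Mul(Add(Function('b')(Function('C')(Function('E')(4))), -427), h) = Mul(Add(Add(5, 4), -427), Rational(369, 8)) = Mul(Add(9, -427), Rational(369, 8)) = Mul(-418, Rational(369, 8)) = Rational(-77121, 4)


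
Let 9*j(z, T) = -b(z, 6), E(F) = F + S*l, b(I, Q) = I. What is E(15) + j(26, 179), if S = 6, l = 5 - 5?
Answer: 109/9 ≈ 12.111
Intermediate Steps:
l = 0
E(F) = F (E(F) = F + 6*0 = F + 0 = F)
j(z, T) = -z/9 (j(z, T) = (-z)/9 = -z/9)
E(15) + j(26, 179) = 15 - 1/9*26 = 15 - 26/9 = 109/9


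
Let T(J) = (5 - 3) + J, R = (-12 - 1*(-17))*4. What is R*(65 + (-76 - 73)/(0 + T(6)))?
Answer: 1855/2 ≈ 927.50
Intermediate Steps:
R = 20 (R = (-12 + 17)*4 = 5*4 = 20)
T(J) = 2 + J
R*(65 + (-76 - 73)/(0 + T(6))) = 20*(65 + (-76 - 73)/(0 + (2 + 6))) = 20*(65 - 149/(0 + 8)) = 20*(65 - 149/8) = 20*(371/8) = 1855/2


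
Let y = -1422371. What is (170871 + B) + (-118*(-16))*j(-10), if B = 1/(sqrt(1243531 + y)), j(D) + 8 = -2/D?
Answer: 780723/5 - I*sqrt(44710)/89420 ≈ 1.5614e+5 - 0.0023647*I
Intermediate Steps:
j(D) = -8 - 2/D
B = -I*sqrt(44710)/89420 (B = 1/(sqrt(1243531 - 1422371)) = 1/(sqrt(-178840)) = 1/(2*I*sqrt(44710)) = -I*sqrt(44710)/89420 ≈ -0.0023647*I)
(170871 + B) + (-118*(-16))*j(-10) = (170871 - I*sqrt(44710)/89420) + (-118*(-16))*(-8 - 2/(-10)) = (170871 - I*sqrt(44710)/89420) + 1888*(-8 - 2*(-1/10)) = (170871 - I*sqrt(44710)/89420) + 1888*(-8 + 1/5) = (170871 - I*sqrt(44710)/89420) + 1888*(-39/5) = (170871 - I*sqrt(44710)/89420) - 73632/5 = 780723/5 - I*sqrt(44710)/89420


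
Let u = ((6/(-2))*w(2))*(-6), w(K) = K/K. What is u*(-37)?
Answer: -666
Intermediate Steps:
w(K) = 1
u = 18 (u = ((6/(-2))*1)*(-6) = ((6*(-½))*1)*(-6) = -3*1*(-6) = -3*(-6) = 18)
u*(-37) = 18*(-37) = -666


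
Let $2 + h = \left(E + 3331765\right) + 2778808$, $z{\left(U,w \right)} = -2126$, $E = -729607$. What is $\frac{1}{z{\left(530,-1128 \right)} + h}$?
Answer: $\frac{1}{5378838} \approx 1.8591 \cdot 10^{-7}$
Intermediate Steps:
$h = 5380964$ ($h = -2 + \left(\left(-729607 + 3331765\right) + 2778808\right) = -2 + \left(2602158 + 2778808\right) = -2 + 5380966 = 5380964$)
$\frac{1}{z{\left(530,-1128 \right)} + h} = \frac{1}{-2126 + 5380964} = \frac{1}{5378838}$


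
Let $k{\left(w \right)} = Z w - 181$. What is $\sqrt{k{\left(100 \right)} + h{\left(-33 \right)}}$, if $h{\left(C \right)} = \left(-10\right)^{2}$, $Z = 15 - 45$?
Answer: $i \sqrt{3081} \approx 55.507 i$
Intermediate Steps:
$Z = -30$
$h{\left(C \right)} = 100$
$k{\left(w \right)} = -181 - 30 w$ ($k{\left(w \right)} = - 30 w - 181 = -181 - 30 w$)
$\sqrt{k{\left(100 \right)} + h{\left(-33 \right)}} = \sqrt{\left(-181 - 3000\right) + 100} = \sqrt{-3181 + 100} = \sqrt{-3081} = i \sqrt{3081}$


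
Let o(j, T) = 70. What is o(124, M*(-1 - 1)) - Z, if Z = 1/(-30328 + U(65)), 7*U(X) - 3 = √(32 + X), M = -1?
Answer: 3154783728691/45068317752 + 7*√97/45068317752 ≈ 70.000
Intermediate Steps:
U(X) = 3/7 + √(32 + X)/7
Z = 1/(-212293/7 + √97/7) (Z = 1/(-30328 + (3/7 + √(32 + 65)/7)) = 1/(-30328 + (3/7 + √97/7)) = 1/(-212293/7 + √97/7) ≈ -3.2975e-5)
o(124, M*(-1 - 1)) - Z = 70 - (-1486051/45068317752 - 7*√97/45068317752) = 70 + (1486051/45068317752 + 7*√97/45068317752) = 3154783728691/45068317752 + 7*√97/45068317752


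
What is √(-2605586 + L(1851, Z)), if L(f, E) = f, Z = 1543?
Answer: I*√2603735 ≈ 1613.6*I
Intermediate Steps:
√(-2605586 + L(1851, Z)) = √(-2605586 + 1851) = √(-2603735) = I*√2603735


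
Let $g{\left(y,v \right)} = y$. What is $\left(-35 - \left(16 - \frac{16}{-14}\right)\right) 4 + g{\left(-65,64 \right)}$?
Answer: $- \frac{1915}{7} \approx -273.57$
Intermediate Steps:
$\left(-35 - \left(16 - \frac{16}{-14}\right)\right) 4 + g{\left(-65,64 \right)} = \left(-35 - \left(16 - \frac{16}{-14}\right)\right) 4 - 65 = \left(-35 + \left(-16 + 16 \left(- \frac{1}{14}\right)\right)\right) 4 - 65 = \left(-35 - \frac{120}{7}\right) 4 - 65 = \left(- \frac{365}{7}\right) 4 - 65 = - \frac{1460}{7} - 65 = - \frac{1915}{7}$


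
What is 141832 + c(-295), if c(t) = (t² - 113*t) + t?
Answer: 261897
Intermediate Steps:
c(t) = t² - 112*t
141832 + c(-295) = 141832 - 295*(-112 - 295) = 141832 - 295*(-407) = 141832 + 120065 = 261897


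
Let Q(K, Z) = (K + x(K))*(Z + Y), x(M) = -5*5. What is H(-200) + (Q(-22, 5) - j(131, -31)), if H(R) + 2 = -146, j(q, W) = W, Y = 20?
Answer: -1292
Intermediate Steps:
x(M) = -25
H(R) = -148 (H(R) = -2 - 146 = -148)
Q(K, Z) = (-25 + K)*(20 + Z) (Q(K, Z) = (K - 25)*(Z + 20) = (-25 + K)*(20 + Z))
H(-200) + (Q(-22, 5) - j(131, -31)) = -148 + ((-500 - 25*5 + 20*(-22) - 22*5) - 1*(-31)) = -148 + ((-500 - 125 - 440 - 110) + 31) = -148 + (-1175 + 31) = -148 - 1144 = -1292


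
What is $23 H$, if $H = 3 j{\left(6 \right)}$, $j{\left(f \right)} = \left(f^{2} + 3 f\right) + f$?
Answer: $4140$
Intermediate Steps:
$j{\left(f \right)} = f^{2} + 4 f$
$H = 180$ ($H = 3 \cdot 6 \left(4 + 6\right) = 3 \cdot 6 \cdot 10 = 3 \cdot 60 = 180$)
$23 H = 23 \cdot 180 = 4140$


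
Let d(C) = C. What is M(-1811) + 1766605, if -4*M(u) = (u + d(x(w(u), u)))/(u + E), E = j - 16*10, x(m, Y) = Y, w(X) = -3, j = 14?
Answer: 6914490159/3914 ≈ 1.7666e+6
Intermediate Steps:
E = -146 (E = 14 - 16*10 = 14 - 160 = -146)
M(u) = -u/(2*(-146 + u)) (M(u) = -(u + u)/(4*(u - 146)) = -2*u/(4*(-146 + u)) = -u/(2*(-146 + u)))
M(-1811) + 1766605 = -1*(-1811)/(-292 + 2*(-1811)) + 1766605 = -1*(-1811)/(-292 - 3622) + 1766605 = -1*(-1811)/(-3914) + 1766605 = -1*(-1811)*(-1/3914) + 1766605 = -1811/3914 + 1766605 = 6914490159/3914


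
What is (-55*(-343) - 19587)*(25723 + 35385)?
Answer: -44119976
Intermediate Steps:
(-55*(-343) - 19587)*(25723 + 35385) = (18865 - 19587)*61108 = -722*61108 = -44119976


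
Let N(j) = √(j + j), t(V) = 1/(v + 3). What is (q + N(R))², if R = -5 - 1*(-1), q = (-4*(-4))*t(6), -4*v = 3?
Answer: 3448/81 + 256*I*√2/9 ≈ 42.568 + 40.227*I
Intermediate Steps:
v = -¾ (v = -¼*3 = -¾ ≈ -0.75000)
t(V) = 4/9 (t(V) = 1/(-¾ + 3) = 1/(9/4) = 4/9)
q = 64/9 (q = -4*(-4)*(4/9) = 16*(4/9) = 64/9 ≈ 7.1111)
R = -4 (R = -5 + 1 = -4)
N(j) = √2*√j (N(j) = √(2*j) = √2*√j)
(q + N(R))² = (64/9 + √2*√(-4))² = (64/9 + √2*(2*I))² = (64/9 + 2*I*√2)²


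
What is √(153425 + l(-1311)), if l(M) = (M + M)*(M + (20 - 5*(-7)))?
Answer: √3446657 ≈ 1856.5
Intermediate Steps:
l(M) = 2*M*(55 + M) (l(M) = (2*M)*(M + (20 + 35)) = (2*M)*(M + 55) = (2*M)*(55 + M) = 2*M*(55 + M))
√(153425 + l(-1311)) = √(153425 + 2*(-1311)*(55 - 1311)) = √(153425 + 2*(-1311)*(-1256)) = √(153425 + 3293232) = √3446657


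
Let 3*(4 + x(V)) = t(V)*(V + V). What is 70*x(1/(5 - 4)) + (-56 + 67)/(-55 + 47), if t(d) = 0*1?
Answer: -2251/8 ≈ -281.38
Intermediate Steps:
t(d) = 0
x(V) = -4 (x(V) = -4 + (0*(V + V))/3 = -4 + (0*(2*V))/3 = -4 + (1/3)*0 = -4 + 0 = -4)
70*x(1/(5 - 4)) + (-56 + 67)/(-55 + 47) = 70*(-4) + (-56 + 67)/(-55 + 47) = -280 + 11/(-8) = -280 + 11*(-1/8) = -280 - 11/8 = -2251/8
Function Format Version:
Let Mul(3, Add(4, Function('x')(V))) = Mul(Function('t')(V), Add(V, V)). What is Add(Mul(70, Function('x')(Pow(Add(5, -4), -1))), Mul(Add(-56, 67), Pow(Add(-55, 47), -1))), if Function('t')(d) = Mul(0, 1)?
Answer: Rational(-2251, 8) ≈ -281.38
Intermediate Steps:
Function('t')(d) = 0
Function('x')(V) = -4 (Function('x')(V) = Add(-4, Mul(Rational(1, 3), Mul(0, Add(V, V)))) = Add(-4, Mul(Rational(1, 3), Mul(0, Mul(2, V)))) = Add(-4, Mul(Rational(1, 3), 0)) = Add(-4, 0) = -4)
Add(Mul(70, Function('x')(Pow(Add(5, -4), -1))), Mul(Add(-56, 67), Pow(Add(-55, 47), -1))) = Add(Mul(70, -4), Mul(Add(-56, 67), Pow(Add(-55, 47), -1))) = Add(-280, Mul(11, Pow(-8, -1))) = Add(-280, Mul(11, Rational(-1, 8))) = Add(-280, Rational(-11, 8)) = Rational(-2251, 8)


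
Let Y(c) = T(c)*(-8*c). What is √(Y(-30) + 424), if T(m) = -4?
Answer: 2*I*√134 ≈ 23.152*I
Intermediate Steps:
Y(c) = 32*c (Y(c) = -(-32)*c = 32*c)
√(Y(-30) + 424) = √(32*(-30) + 424) = √(-960 + 424) = √(-536) = 2*I*√134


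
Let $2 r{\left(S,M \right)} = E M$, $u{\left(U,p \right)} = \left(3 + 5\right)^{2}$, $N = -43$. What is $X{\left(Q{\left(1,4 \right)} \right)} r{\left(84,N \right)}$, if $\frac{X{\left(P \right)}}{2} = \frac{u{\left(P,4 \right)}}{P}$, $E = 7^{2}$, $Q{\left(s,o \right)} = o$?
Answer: $-33712$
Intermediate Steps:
$E = 49$
$u{\left(U,p \right)} = 64$ ($u{\left(U,p \right)} = 8^{2} = 64$)
$r{\left(S,M \right)} = \frac{49 M}{2}$
$X{\left(P \right)} = \frac{128}{P}$ ($X{\left(P \right)} = 2 \frac{64}{P} = \frac{128}{P}$)
$X{\left(Q{\left(1,4 \right)} \right)} r{\left(84,N \right)} = \frac{128}{4} \cdot \frac{49}{2} \left(-43\right) = 128 \cdot \frac{1}{4} \left(- \frac{2107}{2}\right) = 32 \left(- \frac{2107}{2}\right) = -33712$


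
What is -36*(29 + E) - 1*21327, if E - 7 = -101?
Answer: -18987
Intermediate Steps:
E = -94 (E = 7 - 101 = -94)
-36*(29 + E) - 1*21327 = -36*(29 - 94) - 1*21327 = -36*(-65) - 21327 = 2340 - 21327 = -18987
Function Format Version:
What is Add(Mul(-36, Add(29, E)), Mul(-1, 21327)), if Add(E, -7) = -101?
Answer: -18987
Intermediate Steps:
E = -94 (E = Add(7, -101) = -94)
Add(Mul(-36, Add(29, E)), Mul(-1, 21327)) = Add(Mul(-36, Add(29, -94)), Mul(-1, 21327)) = Add(Mul(-36, -65), -21327) = Add(2340, -21327) = -18987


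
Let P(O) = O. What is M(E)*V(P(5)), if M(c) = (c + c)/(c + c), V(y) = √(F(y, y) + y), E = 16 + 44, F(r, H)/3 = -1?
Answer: √2 ≈ 1.4142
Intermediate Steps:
F(r, H) = -3 (F(r, H) = 3*(-1) = -3)
E = 60
V(y) = √(-3 + y)
M(c) = 1 (M(c) = (2*c)/((2*c)) = (2*c)*(1/(2*c)) = 1)
M(E)*V(P(5)) = 1*√(-3 + 5) = 1*√2 = √2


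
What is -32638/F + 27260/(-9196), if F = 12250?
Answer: -79259256/14081375 ≈ -5.6287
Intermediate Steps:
-32638/F + 27260/(-9196) = -32638/12250 + 27260/(-9196) = -32638*1/12250 + 27260*(-1/9196) = -16319/6125 - 6815/2299 = -79259256/14081375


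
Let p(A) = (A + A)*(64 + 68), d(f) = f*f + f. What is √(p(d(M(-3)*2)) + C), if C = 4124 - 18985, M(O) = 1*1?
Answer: I*√13277 ≈ 115.23*I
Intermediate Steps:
M(O) = 1
d(f) = f + f² (d(f) = f² + f = f + f²)
p(A) = 264*A (p(A) = (2*A)*132 = 264*A)
C = -14861
√(p(d(M(-3)*2)) + C) = √(264*((1*2)*(1 + 1*2)) - 14861) = √(264*(2*(1 + 2)) - 14861) = √(264*(2*3) - 14861) = √(264*6 - 14861) = √(1584 - 14861) = √(-13277) = I*√13277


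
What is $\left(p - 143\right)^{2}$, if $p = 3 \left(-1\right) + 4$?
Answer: $20164$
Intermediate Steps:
$p = 1$ ($p = -3 + 4 = 1$)
$\left(p - 143\right)^{2} = \left(1 - 143\right)^{2} = \left(-142\right)^{2} = 20164$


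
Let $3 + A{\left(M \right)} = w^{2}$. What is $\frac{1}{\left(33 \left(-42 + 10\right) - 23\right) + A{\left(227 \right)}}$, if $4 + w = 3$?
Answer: $- \frac{1}{1081} \approx -0.00092507$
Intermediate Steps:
$w = -1$ ($w = -4 + 3 = -1$)
$A{\left(M \right)} = -2$ ($A{\left(M \right)} = -3 + \left(-1\right)^{2} = -3 + 1 = -2$)
$\frac{1}{\left(33 \left(-42 + 10\right) - 23\right) + A{\left(227 \right)}} = \frac{1}{\left(33 \left(-42 + 10\right) - 23\right) - 2} = \frac{1}{\left(33 \left(-32\right) - 23\right) - 2} = \frac{1}{\left(-1056 - 23\right) - 2} = \frac{1}{-1079 - 2} = \frac{1}{-1081} = - \frac{1}{1081}$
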